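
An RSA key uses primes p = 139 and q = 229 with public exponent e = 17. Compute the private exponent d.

11105

φ(n) = (p−1)(q−1) = 138·228 = 31464.
Need d with 17·d ≡ 1 (mod 31464). Apply the extended Euclidean algorithm:
31464 = 1850·17 + 14
17 = 1·14 + 3
14 = 4·3 + 2
3 = 1·2 + 1
2 = 2·1 + 0
Back-substitute:
1 = 3 − 2
1 = −14 + 5·3
1 = 5·17 − 6·14
1 = −6·31464 + 11105·17
So 17·11105 ≡ 1 (mod 31464), hence d = 11105.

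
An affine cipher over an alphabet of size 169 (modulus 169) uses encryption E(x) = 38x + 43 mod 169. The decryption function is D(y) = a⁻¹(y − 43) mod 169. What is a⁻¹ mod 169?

Apply the Euclidean algorithm to 169 and 38:
169 = 4*38 + 17
38 = 2*17 + 4
17 = 4*4 + 1
4 = 4*1 + 0
gcd = 1, so the inverse exists. Back-substitute:
1 = 17 − 4·4
1 = −4·38 + 9·17
1 = 9·169 − 40·38
Hence 38⁻¹ ≡ -40 ≡ 129 (mod 169).

129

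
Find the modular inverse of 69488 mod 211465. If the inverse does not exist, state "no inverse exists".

54117

gcd(211465, 69488) by repeated division:
211465 = 3·69488 + 3001
69488 = 23·3001 + 465
3001 = 6·465 + 211
465 = 2·211 + 43
211 = 4·43 + 39
43 = 1·39 + 4
39 = 9·4 + 3
4 = 1·3 + 1
3 = 3·1 + 0
The gcd is 1. Working backward:
1 = 4 − 3
1 = −39 + 10·4
1 = 10·43 − 11·39
1 = −11·211 + 54·43
1 = 54·465 − 119·211
1 = −119·3001 + 768·465
1 = 768·69488 − 17783·3001
1 = −17783·211465 + 54117·69488
So 69488·54117 ≡ 1 (mod 211465).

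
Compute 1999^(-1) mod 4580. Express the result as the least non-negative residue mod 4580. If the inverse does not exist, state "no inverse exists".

gcd(4580, 1999) by repeated division:
4580 = 2*1999 + 582
1999 = 3*582 + 253
582 = 2*253 + 76
253 = 3*76 + 25
76 = 3*25 + 1
25 = 25*1 + 0
The gcd is 1. Working backward:
1 = 76 − 3·25
1 = −3·253 + 10·76
1 = 10·582 − 23·253
1 = −23·1999 + 79·582
1 = 79·4580 − 181·1999
Hence 1999⁻¹ ≡ -181 ≡ 4399 (mod 4580).

4399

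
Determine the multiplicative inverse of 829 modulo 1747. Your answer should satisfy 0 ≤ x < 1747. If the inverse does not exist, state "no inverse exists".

687

Apply the Euclidean algorithm to 1747 and 829:
1747 = 2×829 + 89
829 = 9×89 + 28
89 = 3×28 + 5
28 = 5×5 + 3
5 = 1×3 + 2
3 = 1×2 + 1
2 = 2×1 + 0
gcd = 1, so the inverse exists. Back-substitute:
1 = 3 − 2
1 = −5 + 2·3
1 = 2·28 − 11·5
1 = −11·89 + 35·28
1 = 35·829 − 326·89
1 = −326·1747 + 687·829
So 829·687 ≡ 1 (mod 1747).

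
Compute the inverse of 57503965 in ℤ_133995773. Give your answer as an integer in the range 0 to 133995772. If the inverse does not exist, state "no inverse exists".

125145550

Apply the Euclidean algorithm to 133995773 and 57503965:
133995773 = 2·57503965 + 18987843
57503965 = 3·18987843 + 540436
18987843 = 35·540436 + 72583
540436 = 7·72583 + 32355
72583 = 2·32355 + 7873
32355 = 4·7873 + 863
7873 = 9·863 + 106
863 = 8·106 + 15
106 = 7·15 + 1
15 = 15·1 + 0
gcd = 1, so the inverse exists. Back-substitute:
1 = 106 − 7·15
1 = −7·863 + 57·106
1 = 57·7873 − 520·863
1 = −520·32355 + 2137·7873
1 = 2137·72583 − 4794·32355
1 = −4794·540436 + 35695·72583
1 = 35695·18987843 − 1254119·540436
1 = −1254119·57503965 + 3798052·18987843
1 = 3798052·133995773 − 8850223·57503965
Thus 57503965·(-8850223) ≡ 1 (mod 133995773); reducing, -8850223 mod 133995773 = 125145550.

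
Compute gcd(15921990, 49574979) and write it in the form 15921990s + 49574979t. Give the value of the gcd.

9

Apply Euclid's algorithm to 49574979 and 15921990:
49574979 = 3×15921990 + 1809009
15921990 = 8×1809009 + 1449918
1809009 = 1×1449918 + 359091
1449918 = 4×359091 + 13554
359091 = 26×13554 + 6687
13554 = 2×6687 + 180
6687 = 37×180 + 27
180 = 6×27 + 18
27 = 1×18 + 9
18 = 2×9 + 0
gcd(15921990, 49574979) = 9.
Back-substituting:
9 = 27 − 18
9 = −180 + 7·27
9 = 7·6687 − 260·180
9 = −260·13554 + 527·6687
9 = 527·359091 − 13962·13554
9 = −13962·1449918 + 56375·359091
9 = 56375·1809009 − 70337·1449918
9 = −70337·15921990 + 619071·1809009
9 = 619071·49574979 − 1927550·15921990
So 9 = (619071)·49574979 + (-1927550)·15921990.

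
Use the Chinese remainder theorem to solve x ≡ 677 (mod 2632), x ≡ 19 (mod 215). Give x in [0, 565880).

424429

Write x = 677 + 2632·k. Then 2632·k ≡ 19 − 677 ≡ 202 (mod 215).
Need 2632⁻¹ mod 215. Extended Euclid on (215, 52):
215 = 4×52 + 7
52 = 7×7 + 3
7 = 2×3 + 1
3 = 3×1 + 0
Back-substitute:
1 = 7 − 2·3
1 = −2·52 + 15·7
1 = 15·215 − 62·52
2632⁻¹ ≡ 153 (mod 215), so k ≡ 153·202 ≡ 161 (mod 215).
x = 677 + 2632·161 = 424429.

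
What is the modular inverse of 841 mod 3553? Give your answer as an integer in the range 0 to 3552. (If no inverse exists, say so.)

gcd(3553, 841) by repeated division:
3553 = 4*841 + 189
841 = 4*189 + 85
189 = 2*85 + 19
85 = 4*19 + 9
19 = 2*9 + 1
9 = 9*1 + 0
The gcd is 1. Working backward:
1 = 19 − 2·9
1 = −2·85 + 9·19
1 = 9·189 − 20·85
1 = −20·841 + 89·189
1 = 89·3553 − 376·841
So 841·(-376) ≡ 1 (mod 3553), and -376 ≡ 3177 (mod 3553).

3177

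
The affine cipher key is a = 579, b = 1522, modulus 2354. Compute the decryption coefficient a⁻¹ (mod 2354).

Run Euclid on (2354, 579):
2354 = 4×579 + 38
579 = 15×38 + 9
38 = 4×9 + 2
9 = 4×2 + 1
2 = 2×1 + 0
Since gcd(579, 2354) = 1, back-substitute to write 1 as a combination:
1 = 9 − 4·2
1 = −4·38 + 17·9
1 = 17·579 − 259·38
1 = −259·2354 + 1053·579
So 579·1053 ≡ 1 (mod 2354).

1053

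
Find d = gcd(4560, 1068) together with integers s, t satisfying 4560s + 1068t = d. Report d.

12

Euclidean algorithm:
4560 = 4×1068 + 288
1068 = 3×288 + 204
288 = 1×204 + 84
204 = 2×84 + 36
84 = 2×36 + 12
36 = 3×12 + 0
gcd(4560, 1068) = 12.
Express as a combination:
12 = 84 − 2·36
12 = −2·204 + 5·84
12 = 5·288 − 7·204
12 = −7·1068 + 26·288
12 = 26·4560 − 111·1068
So 12 = (26)·4560 + (-111)·1068.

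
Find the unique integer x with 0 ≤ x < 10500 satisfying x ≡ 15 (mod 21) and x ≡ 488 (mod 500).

Write x = 15 + 21·k. Then 21·k ≡ 488 − 15 ≡ 473 (mod 500).
Need 21⁻¹ mod 500. Extended Euclid on (500, 21):
500 = 23·21 + 17
21 = 1·17 + 4
17 = 4·4 + 1
4 = 4·1 + 0
Back-substitute:
1 = 17 − 4·4
1 = −4·21 + 5·17
1 = 5·500 − 119·21
21⁻¹ ≡ 381 (mod 500), so k ≡ 381·473 ≡ 213 (mod 500).
x = 15 + 21·213 = 4488.

4488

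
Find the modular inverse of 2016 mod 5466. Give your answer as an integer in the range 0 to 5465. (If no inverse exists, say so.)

Euclidean algorithm on 5466, 2016:
5466 = 2*2016 + 1434
2016 = 1*1434 + 582
1434 = 2*582 + 270
582 = 2*270 + 42
270 = 6*42 + 18
42 = 2*18 + 6
18 = 3*6 + 0
gcd(2016, 5466) = 6 ≠ 1, so 2016 has no multiplicative inverse modulo 5466.

no inverse exists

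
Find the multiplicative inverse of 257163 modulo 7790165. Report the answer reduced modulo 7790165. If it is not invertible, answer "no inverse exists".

Extended Euclidean algorithm:
7790165 = 30*257163 + 75275
257163 = 3*75275 + 31338
75275 = 2*31338 + 12599
31338 = 2*12599 + 6140
12599 = 2*6140 + 319
6140 = 19*319 + 79
319 = 4*79 + 3
79 = 26*3 + 1
3 = 3*1 + 0
Since gcd(257163, 7790165) = 1, back-substitute to write 1 as a combination:
1 = 79 − 26·3
1 = −26·319 + 105·79
1 = 105·6140 − 2021·319
1 = −2021·12599 + 4147·6140
1 = 4147·31338 − 10315·12599
1 = −10315·75275 + 24777·31338
1 = 24777·257163 − 84646·75275
1 = −84646·7790165 + 2564157·257163
So 257163·2564157 ≡ 1 (mod 7790165).

2564157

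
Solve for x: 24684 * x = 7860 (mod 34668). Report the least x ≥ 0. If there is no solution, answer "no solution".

968

First find gcd(24684, 34668):
34668 = 1*24684 + 9984
24684 = 2*9984 + 4716
9984 = 2*4716 + 552
4716 = 8*552 + 300
552 = 1*300 + 252
300 = 1*252 + 48
252 = 5*48 + 12
48 = 4*12 + 0
gcd = 12 and 12 | 7860, so solutions exist. Divide through by 12: 2057x ≡ 655 (mod 2889).
Now find 2057⁻¹ mod 2889:
2889 = 1×2057 + 832
2057 = 2×832 + 393
832 = 2×393 + 46
393 = 8×46 + 25
46 = 1×25 + 21
25 = 1×21 + 4
21 = 5×4 + 1
4 = 4×1 + 0
Back-substitute:
1 = 21 − 5·4
1 = −5·25 + 6·21
1 = 6·46 − 11·25
1 = −11·393 + 94·46
1 = 94·832 − 199·393
1 = −199·2057 + 492·832
1 = 492·2889 − 691·2057
So 2057·(-691) ≡ 1 (mod 2889), i.e. 2057⁻¹ ≡ 2198.
Then x ≡ 2198·655 ≡ 968 (mod 2889); the smallest non-negative solution is x = 968.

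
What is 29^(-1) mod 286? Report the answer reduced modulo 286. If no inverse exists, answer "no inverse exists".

217

Run Euclid on (286, 29):
286 = 9×29 + 25
29 = 1×25 + 4
25 = 6×4 + 1
4 = 4×1 + 0
The gcd is 1. Working backward:
1 = 25 − 6·4
1 = −6·29 + 7·25
1 = 7·286 − 69·29
So 29·(-69) ≡ 1 (mod 286), and -69 ≡ 217 (mod 286).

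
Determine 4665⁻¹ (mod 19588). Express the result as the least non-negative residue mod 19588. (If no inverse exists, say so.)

Apply the Euclidean algorithm to 19588 and 4665:
19588 = 4·4665 + 928
4665 = 5·928 + 25
928 = 37·25 + 3
25 = 8·3 + 1
3 = 3·1 + 0
Since gcd(4665, 19588) = 1, back-substitute to write 1 as a combination:
1 = 25 − 8·3
1 = −8·928 + 297·25
1 = 297·4665 − 1493·928
1 = −1493·19588 + 6269·4665
So 4665·6269 ≡ 1 (mod 19588).

6269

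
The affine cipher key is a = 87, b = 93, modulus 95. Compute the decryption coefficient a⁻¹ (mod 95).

83

Run Euclid on (95, 87):
95 = 1×87 + 8
87 = 10×8 + 7
8 = 1×7 + 1
7 = 7×1 + 0
The gcd is 1. Working backward:
1 = 8 − 7
1 = −87 + 11·8
1 = 11·95 − 12·87
Thus 87·(-12) ≡ 1 (mod 95); reducing, -12 mod 95 = 83.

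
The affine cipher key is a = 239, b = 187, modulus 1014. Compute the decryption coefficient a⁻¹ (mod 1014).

437

gcd(1014, 239) by repeated division:
1014 = 4·239 + 58
239 = 4·58 + 7
58 = 8·7 + 2
7 = 3·2 + 1
2 = 2·1 + 0
gcd = 1, so the inverse exists. Back-substitute:
1 = 7 − 3·2
1 = −3·58 + 25·7
1 = 25·239 − 103·58
1 = −103·1014 + 437·239
So 239·437 ≡ 1 (mod 1014).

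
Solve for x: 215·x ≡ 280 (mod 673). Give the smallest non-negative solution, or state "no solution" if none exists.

First find gcd(215, 673):
673 = 3·215 + 28
215 = 7·28 + 19
28 = 1·19 + 9
19 = 2·9 + 1
9 = 9·1 + 0
gcd = 1, so a unique solution mod 673 exists.
Back-substitute for the Bézout coefficients:
1 = 19 − 2·9
1 = −2·28 + 3·19
1 = 3·215 − 23·28
1 = −23·673 + 72·215
So 215·(72) ≡ 1 (mod 673), giving 215⁻¹ ≡ 72.
x ≡ 215⁻¹·280 ≡ 72·280 ≡ 643 (mod 673).

643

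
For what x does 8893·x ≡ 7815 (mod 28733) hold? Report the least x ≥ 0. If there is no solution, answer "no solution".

28204

First find gcd(8893, 28733):
28733 = 3*8893 + 2054
8893 = 4*2054 + 677
2054 = 3*677 + 23
677 = 29*23 + 10
23 = 2*10 + 3
10 = 3*3 + 1
3 = 3*1 + 0
gcd = 1, so a unique solution mod 28733 exists.
Back-substitute for the Bézout coefficients:
1 = 10 − 3·3
1 = −3·23 + 7·10
1 = 7·677 − 206·23
1 = −206·2054 + 625·677
1 = 625·8893 − 2706·2054
1 = −2706·28733 + 8743·8893
So 8893·(8743) ≡ 1 (mod 28733), giving 8893⁻¹ ≡ 8743.
x ≡ 8893⁻¹·7815 ≡ 8743·7815 ≡ 28204 (mod 28733).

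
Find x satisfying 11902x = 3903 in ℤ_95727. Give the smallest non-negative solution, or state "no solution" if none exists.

65880

First find gcd(11902, 95727):
95727 = 8·11902 + 511
11902 = 23·511 + 149
511 = 3·149 + 64
149 = 2·64 + 21
64 = 3·21 + 1
21 = 21·1 + 0
gcd = 1, so a unique solution mod 95727 exists.
Back-substitute for the Bézout coefficients:
1 = 64 − 3·21
1 = −3·149 + 7·64
1 = 7·511 − 24·149
1 = −24·11902 + 559·511
1 = 559·95727 − 4496·11902
So 11902·(-4496) ≡ 1 (mod 95727), giving 11902⁻¹ ≡ 91231.
x ≡ 11902⁻¹·3903 ≡ 91231·3903 ≡ 65880 (mod 95727).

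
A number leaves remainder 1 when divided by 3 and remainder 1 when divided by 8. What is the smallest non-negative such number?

Write x = 1 + 3·k. Then 3·k ≡ 1 − 1 ≡ 0 (mod 8).
Need 3⁻¹ mod 8. Extended Euclid on (8, 3):
8 = 2*3 + 2
3 = 1*2 + 1
2 = 2*1 + 0
Back-substitute:
1 = 3 − 2
1 = −8 + 3·3
3⁻¹ ≡ 3 (mod 8), so k ≡ 3·0 ≡ 0 (mod 8).
x = 1 + 3·0 = 1.

1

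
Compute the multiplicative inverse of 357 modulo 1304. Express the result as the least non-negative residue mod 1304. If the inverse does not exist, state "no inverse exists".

gcd(1304, 357) by repeated division:
1304 = 3×357 + 233
357 = 1×233 + 124
233 = 1×124 + 109
124 = 1×109 + 15
109 = 7×15 + 4
15 = 3×4 + 3
4 = 1×3 + 1
3 = 3×1 + 0
gcd = 1, so the inverse exists. Back-substitute:
1 = 4 − 3
1 = −15 + 4·4
1 = 4·109 − 29·15
1 = −29·124 + 33·109
1 = 33·233 − 62·124
1 = −62·357 + 95·233
1 = 95·1304 − 347·357
So 357·(-347) ≡ 1 (mod 1304), and -347 ≡ 957 (mod 1304).

957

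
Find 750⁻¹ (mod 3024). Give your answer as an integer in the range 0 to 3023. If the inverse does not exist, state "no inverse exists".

Compute gcd(750, 3024):
3024 = 4×750 + 24
750 = 31×24 + 6
24 = 4×6 + 0
gcd(750, 3024) = 6 ≠ 1, so 750 has no multiplicative inverse modulo 3024.

no inverse exists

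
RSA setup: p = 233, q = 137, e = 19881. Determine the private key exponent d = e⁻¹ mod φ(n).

φ(n) = (p−1)(q−1) = 232·136 = 31552.
Need d with 19881·d ≡ 1 (mod 31552). Apply the extended Euclidean algorithm:
31552 = 1×19881 + 11671
19881 = 1×11671 + 8210
11671 = 1×8210 + 3461
8210 = 2×3461 + 1288
3461 = 2×1288 + 885
1288 = 1×885 + 403
885 = 2×403 + 79
403 = 5×79 + 8
79 = 9×8 + 7
8 = 1×7 + 1
7 = 7×1 + 0
Back-substitute:
1 = 8 − 7
1 = −79 + 10·8
1 = 10·403 − 51·79
1 = −51·885 + 112·403
1 = 112·1288 − 163·885
1 = −163·3461 + 438·1288
1 = 438·8210 − 1039·3461
1 = −1039·11671 + 1477·8210
1 = 1477·19881 − 2516·11671
1 = −2516·31552 + 3993·19881
So 19881·3993 ≡ 1 (mod 31552), hence d = 3993.

3993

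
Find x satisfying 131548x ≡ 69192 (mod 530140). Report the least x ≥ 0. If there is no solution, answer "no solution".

First find gcd(131548, 530140):
530140 = 4×131548 + 3948
131548 = 33×3948 + 1264
3948 = 3×1264 + 156
1264 = 8×156 + 16
156 = 9×16 + 12
16 = 1×12 + 4
12 = 3×4 + 0
gcd = 4 and 4 | 69192, so solutions exist. Divide through by 4: 32887x ≡ 17298 (mod 132535).
Now find 32887⁻¹ mod 132535:
132535 = 4×32887 + 987
32887 = 33×987 + 316
987 = 3×316 + 39
316 = 8×39 + 4
39 = 9×4 + 3
4 = 1×3 + 1
3 = 3×1 + 0
Back-substitute:
1 = 4 − 3
1 = −39 + 10·4
1 = 10·316 − 81·39
1 = −81·987 + 253·316
1 = 253·32887 − 8430·987
1 = −8430·132535 + 33973·32887
So 32887⁻¹ ≡ 33973 (mod 132535).
Then x ≡ 33973·17298 ≡ 4764 (mod 132535); the smallest non-negative solution is x = 4764.

4764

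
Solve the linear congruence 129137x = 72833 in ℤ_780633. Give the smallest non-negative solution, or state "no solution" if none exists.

704926

First find gcd(129137, 780633):
780633 = 6×129137 + 5811
129137 = 22×5811 + 1295
5811 = 4×1295 + 631
1295 = 2×631 + 33
631 = 19×33 + 4
33 = 8×4 + 1
4 = 4×1 + 0
gcd = 1, so a unique solution mod 780633 exists.
Back-substitute for the Bézout coefficients:
1 = 33 − 8·4
1 = −8·631 + 153·33
1 = 153·1295 − 314·631
1 = −314·5811 + 1409·1295
1 = 1409·129137 − 31312·5811
1 = −31312·780633 + 189281·129137
So 129137·(189281) ≡ 1 (mod 780633), giving 129137⁻¹ ≡ 189281.
x ≡ 129137⁻¹·72833 ≡ 189281·72833 ≡ 704926 (mod 780633).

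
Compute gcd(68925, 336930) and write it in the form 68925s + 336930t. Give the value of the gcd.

Euclidean algorithm:
336930 = 4*68925 + 61230
68925 = 1*61230 + 7695
61230 = 7*7695 + 7365
7695 = 1*7365 + 330
7365 = 22*330 + 105
330 = 3*105 + 15
105 = 7*15 + 0
gcd(68925, 336930) = 15.
Express as a combination:
15 = 330 − 3·105
15 = −3·7365 + 67·330
15 = 67·7695 − 70·7365
15 = −70·61230 + 557·7695
15 = 557·68925 − 627·61230
15 = −627·336930 + 3065·68925
So 15 = (-627)·336930 + (3065)·68925.

15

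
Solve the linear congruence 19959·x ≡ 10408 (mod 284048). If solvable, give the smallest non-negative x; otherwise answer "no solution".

54664

First find gcd(19959, 284048):
284048 = 14×19959 + 4622
19959 = 4×4622 + 1471
4622 = 3×1471 + 209
1471 = 7×209 + 8
209 = 26×8 + 1
8 = 8×1 + 0
gcd = 1, so a unique solution mod 284048 exists.
Back-substitute for the Bézout coefficients:
1 = 209 − 26·8
1 = −26·1471 + 183·209
1 = 183·4622 − 575·1471
1 = −575·19959 + 2483·4622
1 = 2483·284048 − 35337·19959
So 19959·(-35337) ≡ 1 (mod 284048), giving 19959⁻¹ ≡ 248711.
x ≡ 19959⁻¹·10408 ≡ 248711·10408 ≡ 54664 (mod 284048).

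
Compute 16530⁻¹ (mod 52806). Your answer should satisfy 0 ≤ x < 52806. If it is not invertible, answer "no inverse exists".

no inverse exists

Euclidean algorithm on 52806, 16530:
52806 = 3×16530 + 3216
16530 = 5×3216 + 450
3216 = 7×450 + 66
450 = 6×66 + 54
66 = 1×54 + 12
54 = 4×12 + 6
12 = 2×6 + 0
gcd(16530, 52806) = 6 ≠ 1, so 16530 has no multiplicative inverse modulo 52806.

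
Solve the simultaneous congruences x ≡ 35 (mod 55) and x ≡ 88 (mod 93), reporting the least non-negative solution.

2785

Write x = 35 + 55·k. Then 55·k ≡ 88 − 35 ≡ 53 (mod 93).
Need 55⁻¹ mod 93. Extended Euclid on (93, 55):
93 = 1*55 + 38
55 = 1*38 + 17
38 = 2*17 + 4
17 = 4*4 + 1
4 = 4*1 + 0
Back-substitute:
1 = 17 − 4·4
1 = −4·38 + 9·17
1 = 9·55 − 13·38
1 = −13·93 + 22·55
55⁻¹ ≡ 22 (mod 93), so k ≡ 22·53 ≡ 50 (mod 93).
x = 35 + 55·50 = 2785.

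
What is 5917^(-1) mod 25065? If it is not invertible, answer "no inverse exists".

Apply the Euclidean algorithm to 25065 and 5917:
25065 = 4·5917 + 1397
5917 = 4·1397 + 329
1397 = 4·329 + 81
329 = 4·81 + 5
81 = 16·5 + 1
5 = 5·1 + 0
gcd = 1, so the inverse exists. Back-substitute:
1 = 81 − 16·5
1 = −16·329 + 65·81
1 = 65·1397 − 276·329
1 = −276·5917 + 1169·1397
1 = 1169·25065 − 4952·5917
Thus 5917·(-4952) ≡ 1 (mod 25065); reducing, -4952 mod 25065 = 20113.

20113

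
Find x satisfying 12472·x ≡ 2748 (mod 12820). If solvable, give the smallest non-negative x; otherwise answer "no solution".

2534

First find gcd(12472, 12820):
12820 = 1*12472 + 348
12472 = 35*348 + 292
348 = 1*292 + 56
292 = 5*56 + 12
56 = 4*12 + 8
12 = 1*8 + 4
8 = 2*4 + 0
gcd = 4 and 4 | 2748, so solutions exist. Divide through by 4: 3118x ≡ 687 (mod 3205).
Now find 3118⁻¹ mod 3205:
3205 = 1×3118 + 87
3118 = 35×87 + 73
87 = 1×73 + 14
73 = 5×14 + 3
14 = 4×3 + 2
3 = 1×2 + 1
2 = 2×1 + 0
Back-substitute:
1 = 3 − 2
1 = −14 + 5·3
1 = 5·73 − 26·14
1 = −26·87 + 31·73
1 = 31·3118 − 1111·87
1 = −1111·3205 + 1142·3118
So 3118⁻¹ ≡ 1142 (mod 3205).
Then x ≡ 1142·687 ≡ 2534 (mod 3205); the smallest non-negative solution is x = 2534.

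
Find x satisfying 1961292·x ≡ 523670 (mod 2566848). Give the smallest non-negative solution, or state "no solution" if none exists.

no solution

gcd(1961292, 2566848):
2566848 = 1·1961292 + 605556
1961292 = 3·605556 + 144624
605556 = 4·144624 + 27060
144624 = 5·27060 + 9324
27060 = 2·9324 + 8412
9324 = 1·8412 + 912
8412 = 9·912 + 204
912 = 4·204 + 96
204 = 2·96 + 12
96 = 8·12 + 0
gcd = 12, but 12 ∤ 523670, so the congruence has no solution.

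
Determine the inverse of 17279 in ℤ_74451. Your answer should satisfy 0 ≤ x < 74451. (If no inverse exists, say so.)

Extended Euclidean algorithm:
74451 = 4·17279 + 5335
17279 = 3·5335 + 1274
5335 = 4·1274 + 239
1274 = 5·239 + 79
239 = 3·79 + 2
79 = 39·2 + 1
2 = 2·1 + 0
The gcd is 1. Working backward:
1 = 79 − 39·2
1 = −39·239 + 118·79
1 = 118·1274 − 629·239
1 = −629·5335 + 2634·1274
1 = 2634·17279 − 8531·5335
1 = −8531·74451 + 36758·17279
So 17279·36758 ≡ 1 (mod 74451).

36758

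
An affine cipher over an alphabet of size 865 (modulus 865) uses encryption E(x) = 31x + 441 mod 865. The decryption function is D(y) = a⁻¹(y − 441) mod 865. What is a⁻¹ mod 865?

Extended Euclidean algorithm:
865 = 27*31 + 28
31 = 1*28 + 3
28 = 9*3 + 1
3 = 3*1 + 0
The gcd is 1. Working backward:
1 = 28 − 9·3
1 = −9·31 + 10·28
1 = 10·865 − 279·31
So 31·(-279) ≡ 1 (mod 865), and -279 ≡ 586 (mod 865).

586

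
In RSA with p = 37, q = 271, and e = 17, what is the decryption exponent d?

φ(n) = (p−1)(q−1) = 36·270 = 9720.
Need d with 17·d ≡ 1 (mod 9720). Apply the extended Euclidean algorithm:
9720 = 571×17 + 13
17 = 1×13 + 4
13 = 3×4 + 1
4 = 4×1 + 0
Back-substitute:
1 = 13 − 3·4
1 = −3·17 + 4·13
1 = 4·9720 − 2287·17
So 17·(-2287) ≡ 1 (mod 9720), hence d ≡ -2287 ≡ 7433 (mod 9720).

7433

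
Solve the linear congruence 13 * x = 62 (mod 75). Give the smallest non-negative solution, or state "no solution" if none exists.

74

First find gcd(13, 75):
75 = 5*13 + 10
13 = 1*10 + 3
10 = 3*3 + 1
3 = 3*1 + 0
gcd = 1, so a unique solution mod 75 exists.
Back-substitute for the Bézout coefficients:
1 = 10 − 3·3
1 = −3·13 + 4·10
1 = 4·75 − 23·13
So 13·(-23) ≡ 1 (mod 75), giving 13⁻¹ ≡ 52.
x ≡ 13⁻¹·62 ≡ 52·62 ≡ 74 (mod 75).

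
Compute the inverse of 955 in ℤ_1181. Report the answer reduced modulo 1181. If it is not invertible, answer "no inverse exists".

1019

Run Euclid on (1181, 955):
1181 = 1*955 + 226
955 = 4*226 + 51
226 = 4*51 + 22
51 = 2*22 + 7
22 = 3*7 + 1
7 = 7*1 + 0
The gcd is 1. Working backward:
1 = 22 − 3·7
1 = −3·51 + 7·22
1 = 7·226 − 31·51
1 = −31·955 + 131·226
1 = 131·1181 − 162·955
So 955·(-162) ≡ 1 (mod 1181), and -162 ≡ 1019 (mod 1181).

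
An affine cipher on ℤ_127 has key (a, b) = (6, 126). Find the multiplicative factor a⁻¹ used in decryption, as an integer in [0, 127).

106

gcd(127, 6) by repeated division:
127 = 21·6 + 1
6 = 6·1 + 0
Since gcd(6, 127) = 1, back-substitute to write 1 as a combination:
1 = 127 − 21·6
Thus 6·(-21) ≡ 1 (mod 127); reducing, -21 mod 127 = 106.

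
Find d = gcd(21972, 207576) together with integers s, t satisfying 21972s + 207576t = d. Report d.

12

Apply Euclid's algorithm to 207576 and 21972:
207576 = 9*21972 + 9828
21972 = 2*9828 + 2316
9828 = 4*2316 + 564
2316 = 4*564 + 60
564 = 9*60 + 24
60 = 2*24 + 12
24 = 2*12 + 0
gcd(21972, 207576) = 12.
Back-substituting:
12 = 60 − 2·24
12 = −2·564 + 19·60
12 = 19·2316 − 78·564
12 = −78·9828 + 331·2316
12 = 331·21972 − 740·9828
12 = −740·207576 + 6991·21972
So 12 = (-740)·207576 + (6991)·21972.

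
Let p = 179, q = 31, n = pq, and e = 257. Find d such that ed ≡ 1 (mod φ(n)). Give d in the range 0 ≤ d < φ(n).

φ(n) = (p−1)(q−1) = 178·30 = 5340.
Need d with 257·d ≡ 1 (mod 5340). Apply the extended Euclidean algorithm:
5340 = 20·257 + 200
257 = 1·200 + 57
200 = 3·57 + 29
57 = 1·29 + 28
29 = 1·28 + 1
28 = 28·1 + 0
Back-substitute:
1 = 29 − 28
1 = −57 + 2·29
1 = 2·200 − 7·57
1 = −7·257 + 9·200
1 = 9·5340 − 187·257
So 257·(-187) ≡ 1 (mod 5340), hence d ≡ -187 ≡ 5153 (mod 5340).

5153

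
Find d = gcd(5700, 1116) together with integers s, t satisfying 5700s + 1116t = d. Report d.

Repeated division:
5700 = 5*1116 + 120
1116 = 9*120 + 36
120 = 3*36 + 12
36 = 3*12 + 0
gcd(5700, 1116) = 12.
Working backward:
12 = 120 − 3·36
12 = −3·1116 + 28·120
12 = 28·5700 − 143·1116
So 12 = (28)·5700 + (-143)·1116.

12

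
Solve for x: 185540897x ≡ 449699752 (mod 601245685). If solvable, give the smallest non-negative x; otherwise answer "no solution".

First find gcd(185540897, 601245685):
601245685 = 3×185540897 + 44622994
185540897 = 4×44622994 + 7048921
44622994 = 6×7048921 + 2329468
7048921 = 3×2329468 + 60517
2329468 = 38×60517 + 29822
60517 = 2×29822 + 873
29822 = 34×873 + 140
873 = 6×140 + 33
140 = 4×33 + 8
33 = 4×8 + 1
8 = 8×1 + 0
gcd = 1, so a unique solution mod 601245685 exists.
Back-substitute for the Bézout coefficients:
1 = 33 − 4·8
1 = −4·140 + 17·33
1 = 17·873 − 106·140
1 = −106·29822 + 3621·873
1 = 3621·60517 − 7348·29822
1 = −7348·2329468 + 282845·60517
1 = 282845·7048921 − 855883·2329468
1 = −855883·44622994 + 5418143·7048921
1 = 5418143·185540897 − 22528455·44622994
1 = −22528455·601245685 + 73003508·185540897
So 185540897·(73003508) ≡ 1 (mod 601245685), giving 185540897⁻¹ ≡ 73003508.
x ≡ 185540897⁻¹·449699752 ≡ 73003508·449699752 ≡ 33535856 (mod 601245685).

33535856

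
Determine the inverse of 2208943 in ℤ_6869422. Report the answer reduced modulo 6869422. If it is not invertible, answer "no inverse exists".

4702037

gcd(6869422, 2208943) by repeated division:
6869422 = 3×2208943 + 242593
2208943 = 9×242593 + 25606
242593 = 9×25606 + 12139
25606 = 2×12139 + 1328
12139 = 9×1328 + 187
1328 = 7×187 + 19
187 = 9×19 + 16
19 = 1×16 + 3
16 = 5×3 + 1
3 = 3×1 + 0
gcd = 1, so the inverse exists. Back-substitute:
1 = 16 − 5·3
1 = −5·19 + 6·16
1 = 6·187 − 59·19
1 = −59·1328 + 419·187
1 = 419·12139 − 3830·1328
1 = −3830·25606 + 8079·12139
1 = 8079·242593 − 76541·25606
1 = −76541·2208943 + 696948·242593
1 = 696948·6869422 − 2167385·2208943
Thus 2208943·(-2167385) ≡ 1 (mod 6869422); reducing, -2167385 mod 6869422 = 4702037.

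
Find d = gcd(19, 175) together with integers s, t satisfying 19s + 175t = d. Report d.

1

Repeated division:
175 = 9·19 + 4
19 = 4·4 + 3
4 = 1·3 + 1
3 = 3·1 + 0
gcd(19, 175) = 1.
Working backward:
1 = 4 − 3
1 = −19 + 5·4
1 = 5·175 − 46·19
So 1 = (5)·175 + (-46)·19.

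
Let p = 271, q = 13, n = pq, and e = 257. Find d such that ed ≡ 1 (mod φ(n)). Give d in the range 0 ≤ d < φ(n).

φ(n) = (p−1)(q−1) = 270·12 = 3240.
Need d with 257·d ≡ 1 (mod 3240). Apply the extended Euclidean algorithm:
3240 = 12*257 + 156
257 = 1*156 + 101
156 = 1*101 + 55
101 = 1*55 + 46
55 = 1*46 + 9
46 = 5*9 + 1
9 = 9*1 + 0
Back-substitute:
1 = 46 − 5·9
1 = −5·55 + 6·46
1 = 6·101 − 11·55
1 = −11·156 + 17·101
1 = 17·257 − 28·156
1 = −28·3240 + 353·257
So 257·353 ≡ 1 (mod 3240), hence d = 353.

353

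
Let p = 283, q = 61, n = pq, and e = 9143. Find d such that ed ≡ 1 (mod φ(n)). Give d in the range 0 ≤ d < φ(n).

φ(n) = (p−1)(q−1) = 282·60 = 16920.
Need d with 9143·d ≡ 1 (mod 16920). Apply the extended Euclidean algorithm:
16920 = 1*9143 + 7777
9143 = 1*7777 + 1366
7777 = 5*1366 + 947
1366 = 1*947 + 419
947 = 2*419 + 109
419 = 3*109 + 92
109 = 1*92 + 17
92 = 5*17 + 7
17 = 2*7 + 3
7 = 2*3 + 1
3 = 3*1 + 0
Back-substitute:
1 = 7 − 2·3
1 = −2·17 + 5·7
1 = 5·92 − 27·17
1 = −27·109 + 32·92
1 = 32·419 − 123·109
1 = −123·947 + 278·419
1 = 278·1366 − 401·947
1 = −401·7777 + 2283·1366
1 = 2283·9143 − 2684·7777
1 = −2684·16920 + 4967·9143
So 9143·4967 ≡ 1 (mod 16920), hence d = 4967.

4967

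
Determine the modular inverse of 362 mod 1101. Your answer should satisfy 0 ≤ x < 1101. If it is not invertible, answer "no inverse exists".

587

Run Euclid on (1101, 362):
1101 = 3·362 + 15
362 = 24·15 + 2
15 = 7·2 + 1
2 = 2·1 + 0
gcd = 1, so the inverse exists. Back-substitute:
1 = 15 − 7·2
1 = −7·362 + 169·15
1 = 169·1101 − 514·362
So 362·(-514) ≡ 1 (mod 1101), and -514 ≡ 587 (mod 1101).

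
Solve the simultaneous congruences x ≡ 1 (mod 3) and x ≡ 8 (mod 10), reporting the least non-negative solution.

Write x = 1 + 3·k. Then 3·k ≡ 8 − 1 ≡ 7 (mod 10).
Need 3⁻¹ mod 10. Extended Euclid on (10, 3):
10 = 3·3 + 1
3 = 3·1 + 0
Back-substitute:
1 = 10 − 3·3
3⁻¹ ≡ 7 (mod 10), so k ≡ 7·7 ≡ 9 (mod 10).
x = 1 + 3·9 = 28.

28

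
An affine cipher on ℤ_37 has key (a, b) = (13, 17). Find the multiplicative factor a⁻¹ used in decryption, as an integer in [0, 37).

gcd(37, 13) by repeated division:
37 = 2*13 + 11
13 = 1*11 + 2
11 = 5*2 + 1
2 = 2*1 + 0
The gcd is 1. Working backward:
1 = 11 − 5·2
1 = −5·13 + 6·11
1 = 6·37 − 17·13
Thus 13·(-17) ≡ 1 (mod 37); reducing, -17 mod 37 = 20.

20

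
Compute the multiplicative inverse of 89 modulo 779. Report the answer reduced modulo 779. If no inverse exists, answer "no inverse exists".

Run Euclid on (779, 89):
779 = 8*89 + 67
89 = 1*67 + 22
67 = 3*22 + 1
22 = 22*1 + 0
The gcd is 1. Working backward:
1 = 67 − 3·22
1 = −3·89 + 4·67
1 = 4·779 − 35·89
Hence 89⁻¹ ≡ -35 ≡ 744 (mod 779).

744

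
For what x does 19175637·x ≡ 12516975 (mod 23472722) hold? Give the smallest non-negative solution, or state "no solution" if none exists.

no solution

gcd(19175637, 23472722):
23472722 = 1*19175637 + 4297085
19175637 = 4*4297085 + 1987297
4297085 = 2*1987297 + 322491
1987297 = 6*322491 + 52351
322491 = 6*52351 + 8385
52351 = 6*8385 + 2041
8385 = 4*2041 + 221
2041 = 9*221 + 52
221 = 4*52 + 13
52 = 4*13 + 0
gcd = 13, but 13 ∤ 12516975, so the congruence has no solution.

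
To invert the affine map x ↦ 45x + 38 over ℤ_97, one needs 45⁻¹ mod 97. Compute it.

69

gcd(97, 45) by repeated division:
97 = 2·45 + 7
45 = 6·7 + 3
7 = 2·3 + 1
3 = 3·1 + 0
Since gcd(45, 97) = 1, back-substitute to write 1 as a combination:
1 = 7 − 2·3
1 = −2·45 + 13·7
1 = 13·97 − 28·45
Thus 45·(-28) ≡ 1 (mod 97); reducing, -28 mod 97 = 69.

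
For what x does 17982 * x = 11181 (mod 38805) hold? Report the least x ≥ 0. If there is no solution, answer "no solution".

4923

First find gcd(17982, 38805):
38805 = 2×17982 + 2841
17982 = 6×2841 + 936
2841 = 3×936 + 33
936 = 28×33 + 12
33 = 2×12 + 9
12 = 1×9 + 3
9 = 3×3 + 0
gcd = 3 and 3 | 11181, so solutions exist. Divide through by 3: 5994x ≡ 3727 (mod 12935).
Now find 5994⁻¹ mod 12935:
12935 = 2×5994 + 947
5994 = 6×947 + 312
947 = 3×312 + 11
312 = 28×11 + 4
11 = 2×4 + 3
4 = 1×3 + 1
3 = 3×1 + 0
Back-substitute:
1 = 4 − 3
1 = −11 + 3·4
1 = 3·312 − 85·11
1 = −85·947 + 258·312
1 = 258·5994 − 1633·947
1 = −1633·12935 + 3524·5994
So 5994⁻¹ ≡ 3524 (mod 12935).
Then x ≡ 3524·3727 ≡ 4923 (mod 12935); the smallest non-negative solution is x = 4923.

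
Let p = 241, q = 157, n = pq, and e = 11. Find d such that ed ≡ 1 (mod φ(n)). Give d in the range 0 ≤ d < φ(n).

10211

φ(n) = (p−1)(q−1) = 240·156 = 37440.
Need d with 11·d ≡ 1 (mod 37440). Apply the extended Euclidean algorithm:
37440 = 3403·11 + 7
11 = 1·7 + 4
7 = 1·4 + 3
4 = 1·3 + 1
3 = 3·1 + 0
Back-substitute:
1 = 4 − 3
1 = −7 + 2·4
1 = 2·11 − 3·7
1 = −3·37440 + 10211·11
So 11·10211 ≡ 1 (mod 37440), hence d = 10211.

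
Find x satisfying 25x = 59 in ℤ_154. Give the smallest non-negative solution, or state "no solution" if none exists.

First find gcd(25, 154):
154 = 6*25 + 4
25 = 6*4 + 1
4 = 4*1 + 0
gcd = 1, so a unique solution mod 154 exists.
Back-substitute for the Bézout coefficients:
1 = 25 − 6·4
1 = −6·154 + 37·25
So 25·(37) ≡ 1 (mod 154), giving 25⁻¹ ≡ 37.
x ≡ 25⁻¹·59 ≡ 37·59 ≡ 27 (mod 154).

27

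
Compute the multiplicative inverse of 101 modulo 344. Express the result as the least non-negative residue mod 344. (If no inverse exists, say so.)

Apply the Euclidean algorithm to 344 and 101:
344 = 3×101 + 41
101 = 2×41 + 19
41 = 2×19 + 3
19 = 6×3 + 1
3 = 3×1 + 0
The gcd is 1. Working backward:
1 = 19 − 6·3
1 = −6·41 + 13·19
1 = 13·101 − 32·41
1 = −32·344 + 109·101
So 101·109 ≡ 1 (mod 344).

109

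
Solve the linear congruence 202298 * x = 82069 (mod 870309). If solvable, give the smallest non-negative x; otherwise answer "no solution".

551768

First find gcd(202298, 870309):
870309 = 4·202298 + 61117
202298 = 3·61117 + 18947
61117 = 3·18947 + 4276
18947 = 4·4276 + 1843
4276 = 2·1843 + 590
1843 = 3·590 + 73
590 = 8·73 + 6
73 = 12·6 + 1
6 = 6·1 + 0
gcd = 1, so a unique solution mod 870309 exists.
Back-substitute for the Bézout coefficients:
1 = 73 − 12·6
1 = −12·590 + 97·73
1 = 97·1843 − 303·590
1 = −303·4276 + 703·1843
1 = 703·18947 − 3115·4276
1 = −3115·61117 + 10048·18947
1 = 10048·202298 − 33259·61117
1 = −33259·870309 + 143084·202298
So 202298·(143084) ≡ 1 (mod 870309), giving 202298⁻¹ ≡ 143084.
x ≡ 202298⁻¹·82069 ≡ 143084·82069 ≡ 551768 (mod 870309).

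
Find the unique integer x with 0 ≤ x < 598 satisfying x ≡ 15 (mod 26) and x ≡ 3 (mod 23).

Write x = 15 + 26·k. Then 26·k ≡ 3 − 15 ≡ 11 (mod 23).
Need 26⁻¹ mod 23. Extended Euclid on (23, 3):
23 = 7·3 + 2
3 = 1·2 + 1
2 = 2·1 + 0
Back-substitute:
1 = 3 − 2
1 = −23 + 8·3
26⁻¹ ≡ 8 (mod 23), so k ≡ 8·11 ≡ 19 (mod 23).
x = 15 + 26·19 = 509.

509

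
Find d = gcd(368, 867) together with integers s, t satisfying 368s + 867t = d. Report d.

Euclidean algorithm:
867 = 2×368 + 131
368 = 2×131 + 106
131 = 1×106 + 25
106 = 4×25 + 6
25 = 4×6 + 1
6 = 6×1 + 0
gcd(368, 867) = 1.
Back-substituting:
1 = 25 − 4·6
1 = −4·106 + 17·25
1 = 17·131 − 21·106
1 = −21·368 + 59·131
1 = 59·867 − 139·368
So 1 = (59)·867 + (-139)·368.

1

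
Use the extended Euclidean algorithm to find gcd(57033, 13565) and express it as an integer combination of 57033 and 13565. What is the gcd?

1

Repeated division:
57033 = 4×13565 + 2773
13565 = 4×2773 + 2473
2773 = 1×2473 + 300
2473 = 8×300 + 73
300 = 4×73 + 8
73 = 9×8 + 1
8 = 8×1 + 0
gcd(57033, 13565) = 1.
Working backward:
1 = 73 − 9·8
1 = −9·300 + 37·73
1 = 37·2473 − 305·300
1 = −305·2773 + 342·2473
1 = 342·13565 − 1673·2773
1 = −1673·57033 + 7034·13565
So 1 = (-1673)·57033 + (7034)·13565.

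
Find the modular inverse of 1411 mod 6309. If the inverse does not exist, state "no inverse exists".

gcd(6309, 1411) by repeated division:
6309 = 4×1411 + 665
1411 = 2×665 + 81
665 = 8×81 + 17
81 = 4×17 + 13
17 = 1×13 + 4
13 = 3×4 + 1
4 = 4×1 + 0
gcd = 1, so the inverse exists. Back-substitute:
1 = 13 − 3·4
1 = −3·17 + 4·13
1 = 4·81 − 19·17
1 = −19·665 + 156·81
1 = 156·1411 − 331·665
1 = −331·6309 + 1480·1411
So 1411·1480 ≡ 1 (mod 6309).

1480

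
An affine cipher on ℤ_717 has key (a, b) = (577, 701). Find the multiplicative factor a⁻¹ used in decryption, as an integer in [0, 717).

Run Euclid on (717, 577):
717 = 1*577 + 140
577 = 4*140 + 17
140 = 8*17 + 4
17 = 4*4 + 1
4 = 4*1 + 0
The gcd is 1. Working backward:
1 = 17 − 4·4
1 = −4·140 + 33·17
1 = 33·577 − 136·140
1 = −136·717 + 169·577
So 577·169 ≡ 1 (mod 717).

169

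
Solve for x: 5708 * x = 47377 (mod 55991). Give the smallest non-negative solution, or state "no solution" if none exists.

47377

First find gcd(5708, 55991):
55991 = 9*5708 + 4619
5708 = 1*4619 + 1089
4619 = 4*1089 + 263
1089 = 4*263 + 37
263 = 7*37 + 4
37 = 9*4 + 1
4 = 4*1 + 0
gcd = 1, so a unique solution mod 55991 exists.
Back-substitute for the Bézout coefficients:
1 = 37 − 9·4
1 = −9·263 + 64·37
1 = 64·1089 − 265·263
1 = −265·4619 + 1124·1089
1 = 1124·5708 − 1389·4619
1 = −1389·55991 + 13625·5708
So 5708·(13625) ≡ 1 (mod 55991), giving 5708⁻¹ ≡ 13625.
x ≡ 5708⁻¹·47377 ≡ 13625·47377 ≡ 47377 (mod 55991).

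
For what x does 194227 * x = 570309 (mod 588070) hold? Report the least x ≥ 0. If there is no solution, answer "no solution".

First find gcd(194227, 588070):
588070 = 3×194227 + 5389
194227 = 36×5389 + 223
5389 = 24×223 + 37
223 = 6×37 + 1
37 = 37×1 + 0
gcd = 1, so a unique solution mod 588070 exists.
Back-substitute for the Bézout coefficients:
1 = 223 − 6·37
1 = −6·5389 + 145·223
1 = 145·194227 − 5226·5389
1 = −5226·588070 + 15823·194227
So 194227·(15823) ≡ 1 (mod 588070), giving 194227⁻¹ ≡ 15823.
x ≡ 194227⁻¹·570309 ≡ 15823·570309 ≡ 65157 (mod 588070).

65157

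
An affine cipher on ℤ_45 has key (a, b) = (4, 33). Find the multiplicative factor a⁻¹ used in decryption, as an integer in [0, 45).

gcd(45, 4) by repeated division:
45 = 11·4 + 1
4 = 4·1 + 0
Since gcd(4, 45) = 1, back-substitute to write 1 as a combination:
1 = 45 − 11·4
Thus 4·(-11) ≡ 1 (mod 45); reducing, -11 mod 45 = 34.

34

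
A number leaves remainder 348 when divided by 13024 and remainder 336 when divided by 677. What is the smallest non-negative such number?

820860

Write x = 348 + 13024·k. Then 13024·k ≡ 336 − 348 ≡ 665 (mod 677).
Need 13024⁻¹ mod 677. Extended Euclid on (677, 161):
677 = 4*161 + 33
161 = 4*33 + 29
33 = 1*29 + 4
29 = 7*4 + 1
4 = 4*1 + 0
Back-substitute:
1 = 29 − 7·4
1 = −7·33 + 8·29
1 = 8·161 − 39·33
1 = −39·677 + 164·161
13024⁻¹ ≡ 164 (mod 677), so k ≡ 164·665 ≡ 63 (mod 677).
x = 348 + 13024·63 = 820860.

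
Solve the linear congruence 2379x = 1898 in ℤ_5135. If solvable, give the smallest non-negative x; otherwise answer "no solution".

First find gcd(2379, 5135):
5135 = 2×2379 + 377
2379 = 6×377 + 117
377 = 3×117 + 26
117 = 4×26 + 13
26 = 2×13 + 0
gcd = 13 and 13 | 1898, so solutions exist. Divide through by 13: 183x ≡ 146 (mod 395).
Now find 183⁻¹ mod 395:
395 = 2*183 + 29
183 = 6*29 + 9
29 = 3*9 + 2
9 = 4*2 + 1
2 = 2*1 + 0
Back-substitute:
1 = 9 − 4·2
1 = −4·29 + 13·9
1 = 13·183 − 82·29
1 = −82·395 + 177·183
So 183⁻¹ ≡ 177 (mod 395).
Then x ≡ 177·146 ≡ 167 (mod 395); the smallest non-negative solution is x = 167.

167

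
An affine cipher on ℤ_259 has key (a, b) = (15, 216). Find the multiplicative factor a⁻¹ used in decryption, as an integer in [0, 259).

gcd(259, 15) by repeated division:
259 = 17·15 + 4
15 = 3·4 + 3
4 = 1·3 + 1
3 = 3·1 + 0
gcd = 1, so the inverse exists. Back-substitute:
1 = 4 − 3
1 = −15 + 4·4
1 = 4·259 − 69·15
So 15·(-69) ≡ 1 (mod 259), and -69 ≡ 190 (mod 259).

190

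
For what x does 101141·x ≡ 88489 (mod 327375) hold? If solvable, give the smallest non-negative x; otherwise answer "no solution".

First find gcd(101141, 327375):
327375 = 3*101141 + 23952
101141 = 4*23952 + 5333
23952 = 4*5333 + 2620
5333 = 2*2620 + 93
2620 = 28*93 + 16
93 = 5*16 + 13
16 = 1*13 + 3
13 = 4*3 + 1
3 = 3*1 + 0
gcd = 1, so a unique solution mod 327375 exists.
Back-substitute for the Bézout coefficients:
1 = 13 − 4·3
1 = −4·16 + 5·13
1 = 5·93 − 29·16
1 = −29·2620 + 817·93
1 = 817·5333 − 1663·2620
1 = −1663·23952 + 7469·5333
1 = 7469·101141 − 31539·23952
1 = −31539·327375 + 102086·101141
So 101141·(102086) ≡ 1 (mod 327375), giving 101141⁻¹ ≡ 102086.
x ≡ 101141⁻¹·88489 ≡ 102086·88489 ≡ 229679 (mod 327375).

229679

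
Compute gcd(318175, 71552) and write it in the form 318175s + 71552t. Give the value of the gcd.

13

Euclidean algorithm:
318175 = 4×71552 + 31967
71552 = 2×31967 + 7618
31967 = 4×7618 + 1495
7618 = 5×1495 + 143
1495 = 10×143 + 65
143 = 2×65 + 13
65 = 5×13 + 0
gcd(318175, 71552) = 13.
Working backward:
13 = 143 − 2·65
13 = −2·1495 + 21·143
13 = 21·7618 − 107·1495
13 = −107·31967 + 449·7618
13 = 449·71552 − 1005·31967
13 = −1005·318175 + 4469·71552
So 13 = (-1005)·318175 + (4469)·71552.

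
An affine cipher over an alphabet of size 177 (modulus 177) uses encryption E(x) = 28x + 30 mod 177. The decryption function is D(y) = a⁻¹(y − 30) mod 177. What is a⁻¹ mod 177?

19

Run Euclid on (177, 28):
177 = 6×28 + 9
28 = 3×9 + 1
9 = 9×1 + 0
Since gcd(28, 177) = 1, back-substitute to write 1 as a combination:
1 = 28 − 3·9
1 = −3·177 + 19·28
So 28·19 ≡ 1 (mod 177).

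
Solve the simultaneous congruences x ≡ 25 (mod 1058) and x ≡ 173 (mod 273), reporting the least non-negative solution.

97361

Write x = 25 + 1058·k. Then 1058·k ≡ 173 − 25 ≡ 148 (mod 273).
Need 1058⁻¹ mod 273. Extended Euclid on (273, 239):
273 = 1×239 + 34
239 = 7×34 + 1
34 = 34×1 + 0
Back-substitute:
1 = 239 − 7·34
1 = −7·273 + 8·239
1058⁻¹ ≡ 8 (mod 273), so k ≡ 8·148 ≡ 92 (mod 273).
x = 25 + 1058·92 = 97361.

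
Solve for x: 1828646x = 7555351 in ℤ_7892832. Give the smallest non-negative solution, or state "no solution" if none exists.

no solution

gcd(1828646, 7892832):
7892832 = 4·1828646 + 578248
1828646 = 3·578248 + 93902
578248 = 6·93902 + 14836
93902 = 6·14836 + 4886
14836 = 3·4886 + 178
4886 = 27·178 + 80
178 = 2·80 + 18
80 = 4·18 + 8
18 = 2·8 + 2
8 = 4·2 + 0
gcd = 2, but 2 ∤ 7555351, so the congruence has no solution.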